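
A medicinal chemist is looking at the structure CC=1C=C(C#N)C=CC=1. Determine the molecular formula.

Walk through each heavy atom and fill implicit hydrogens from standard valence (C 4, N 3, O 2, S 2, halogen 1):
  atom 1: C, bond orders sum to 1 (valence 4) → 3 H
  atom 2: C, bond orders sum to 4 (valence 4) → 0 H
  atom 3: C, bond orders sum to 3 (valence 4) → 1 H
  atom 4: C, bond orders sum to 4 (valence 4) → 0 H
  atom 5: C, bond orders sum to 4 (valence 4) → 0 H
  atom 6: N, bond orders sum to 3 (valence 3) → 0 H
  atom 7: C, bond orders sum to 3 (valence 4) → 1 H
  atom 8: C, bond orders sum to 3 (valence 4) → 1 H
  atom 9: C, bond orders sum to 3 (valence 4) → 1 H
Totals → C:8, H:7, N:1.
In Hill order: C8H7N.

C8H7N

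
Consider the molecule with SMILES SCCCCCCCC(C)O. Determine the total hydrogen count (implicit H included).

Walk through each heavy atom and fill implicit hydrogens from standard valence (C 4, N 3, O 2, S 2, halogen 1):
  atom 1: S, bond orders sum to 1 (valence 2) → 1 H
  atom 2: C, bond orders sum to 2 (valence 4) → 2 H
  atom 3: C, bond orders sum to 2 (valence 4) → 2 H
  atom 4: C, bond orders sum to 2 (valence 4) → 2 H
  atom 5: C, bond orders sum to 2 (valence 4) → 2 H
  atom 6: C, bond orders sum to 2 (valence 4) → 2 H
  atom 7: C, bond orders sum to 2 (valence 4) → 2 H
  atom 8: C, bond orders sum to 2 (valence 4) → 2 H
  atom 9: C, bond orders sum to 3 (valence 4) → 1 H
  atom 10: C, bond orders sum to 1 (valence 4) → 3 H
  atom 11: O, bond orders sum to 1 (valence 2) → 1 H
Total hydrogens: 20.

20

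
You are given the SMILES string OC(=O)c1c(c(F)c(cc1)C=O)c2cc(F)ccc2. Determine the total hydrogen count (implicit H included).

8

Walk through each heavy atom and fill implicit hydrogens from standard valence (C 4, N 3, O 2, S 2, halogen 1); for lowercase aromatic atoms, an aromatic c carries 1 H when it has two neighbours and 0 H with three, and aromatic n carries 0 H:
  atom 1: O, bond orders sum to 1 (valence 2) → 1 H
  atom 2: C, bond orders sum to 4 (valence 4) → 0 H
  atom 3: O, bond orders sum to 2 (valence 2) → 0 H
  atom 4: aromatic c, 3 neighbours → 0 H
  atom 5: aromatic c, 3 neighbours → 0 H
  atom 6: aromatic c, 3 neighbours → 0 H
  atom 7: F (halogen, monovalent) → 0 H
  atom 8: aromatic c, 3 neighbours → 0 H
  atom 9: aromatic c, 2 neighbours → 1 H
  atom 10: aromatic c, 2 neighbours → 1 H
  atom 11: C, bond orders sum to 3 (valence 4) → 1 H
  atom 12: O, bond orders sum to 2 (valence 2) → 0 H
  atom 13: aromatic c, 3 neighbours → 0 H
  atom 14: aromatic c, 2 neighbours → 1 H
  atom 15: aromatic c, 3 neighbours → 0 H
  atom 16: F (halogen, monovalent) → 0 H
  atom 17: aromatic c, 2 neighbours → 1 H
  atom 18: aromatic c, 2 neighbours → 1 H
  atom 19: aromatic c, 2 neighbours → 1 H
Total hydrogens: 8.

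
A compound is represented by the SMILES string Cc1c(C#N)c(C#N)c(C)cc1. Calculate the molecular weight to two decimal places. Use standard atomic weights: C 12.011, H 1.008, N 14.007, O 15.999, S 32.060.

First, the molecular formula is C10H8N2 (counting implicit H from valence).
  C: 10 × 12.011 = 120.110
  H: 8 × 1.008 = 8.064
  N: 2 × 14.007 = 28.014
Sum: 10×12.011 + 8×1.008 + 2×14.007 = 156.188 → 156.19 g/mol.

156.19 g/mol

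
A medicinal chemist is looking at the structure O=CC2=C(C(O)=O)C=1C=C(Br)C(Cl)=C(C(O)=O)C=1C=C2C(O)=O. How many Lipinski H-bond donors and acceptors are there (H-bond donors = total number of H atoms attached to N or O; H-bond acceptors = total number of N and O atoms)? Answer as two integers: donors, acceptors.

3, 7

Donors: find every N or O and count the H atoms it carries.
  atom 1 (O): bond orders sum to 2 → 0 H
  atom 6 (O): bond orders sum to 1 → 1 H
  atom 7 (O): bond orders sum to 2 → 0 H
  atom 16 (O): bond orders sum to 1 → 1 H
  atom 17 (O): bond orders sum to 2 → 0 H
  atom 22 (O): bond orders sum to 1 → 1 H
  atom 23 (O): bond orders sum to 2 → 0 H
Lipinski HBD = 3.
Acceptors: N atoms = 0, O atoms = 7 → HBA = 7.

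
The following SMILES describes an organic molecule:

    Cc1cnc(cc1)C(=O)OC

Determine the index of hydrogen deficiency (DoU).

5

Molecular formula: C8H9NO2.
DoU = (2C + 2 + N − H − X) / 2, where X is the halogen count and O/S are ignored.
    = (2·8 + 2 + 1 − 9 − 0) / 2 = 10 / 2 = 5.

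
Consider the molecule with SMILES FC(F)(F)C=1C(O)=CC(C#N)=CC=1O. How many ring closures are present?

1

In SMILES, each pair of matching ring-closure digits denotes one ring-closing bond; the number of such bonds equals the number of independent rings.
Ring-closure bonds here: 1.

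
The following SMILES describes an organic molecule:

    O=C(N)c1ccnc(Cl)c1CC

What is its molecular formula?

Walk through each heavy atom and fill implicit hydrogens from standard valence (C 4, N 3, O 2, S 2, halogen 1); for lowercase aromatic atoms, an aromatic c carries 1 H when it has two neighbours and 0 H with three, and aromatic n carries 0 H:
  atom 1: O, bond orders sum to 2 (valence 2) → 0 H
  atom 2: C, bond orders sum to 4 (valence 4) → 0 H
  atom 3: N, bond orders sum to 1 (valence 3) → 2 H
  atom 4: aromatic c, 3 neighbours → 0 H
  atom 5: aromatic c, 2 neighbours → 1 H
  atom 6: aromatic c, 2 neighbours → 1 H
  atom 7: aromatic n, 2 neighbours → 0 H
  atom 8: aromatic c, 3 neighbours → 0 H
  atom 9: Cl (halogen, monovalent) → 0 H
  atom 10: aromatic c, 3 neighbours → 0 H
  atom 11: C, bond orders sum to 2 (valence 4) → 2 H
  atom 12: C, bond orders sum to 1 (valence 4) → 3 H
Totals → C:8, H:9, Cl:1, N:2, O:1.

C8H9ClN2O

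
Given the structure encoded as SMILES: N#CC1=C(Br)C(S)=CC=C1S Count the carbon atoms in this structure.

Count every carbon token in the SMILES (each C, including those in ring-closure positions and inside branches).
Carbon count: 7.

7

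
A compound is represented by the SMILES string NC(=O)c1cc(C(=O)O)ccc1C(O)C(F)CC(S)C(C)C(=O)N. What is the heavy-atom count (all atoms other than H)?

Every atom symbol written in the SMILES (organic subset) is one heavy atom; implicit H are not written.
Heavy atoms by element → C:15, F:1, N:2, O:5, S:1.
Total: 24.

24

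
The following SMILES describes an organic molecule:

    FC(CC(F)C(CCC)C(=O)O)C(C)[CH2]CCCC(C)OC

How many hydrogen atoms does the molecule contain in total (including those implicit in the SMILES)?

Walk through each heavy atom and fill implicit hydrogens from standard valence (C 4, N 3, O 2, S 2, halogen 1):
  atom 1: F (halogen, monovalent) → 0 H
  atom 2: C, bond orders sum to 3 (valence 4) → 1 H
  atom 3: C, bond orders sum to 2 (valence 4) → 2 H
  atom 4: C, bond orders sum to 3 (valence 4) → 1 H
  atom 5: F (halogen, monovalent) → 0 H
  atom 6: C, bond orders sum to 3 (valence 4) → 1 H
  atom 7: C, bond orders sum to 2 (valence 4) → 2 H
  atom 8: C, bond orders sum to 2 (valence 4) → 2 H
  atom 9: C, bond orders sum to 1 (valence 4) → 3 H
  atom 10: C, bond orders sum to 4 (valence 4) → 0 H
  atom 11: O, bond orders sum to 2 (valence 2) → 0 H
  atom 12: O, bond orders sum to 1 (valence 2) → 1 H
  atom 13: C, bond orders sum to 3 (valence 4) → 1 H
  atom 14: C, bond orders sum to 1 (valence 4) → 3 H
  atom 15: C with explicit H count 2
  atom 16: C, bond orders sum to 2 (valence 4) → 2 H
  atom 17: C, bond orders sum to 2 (valence 4) → 2 H
  atom 18: C, bond orders sum to 2 (valence 4) → 2 H
  atom 19: C, bond orders sum to 3 (valence 4) → 1 H
  atom 20: C, bond orders sum to 1 (valence 4) → 3 H
  atom 21: O, bond orders sum to 2 (valence 2) → 0 H
  atom 22: C, bond orders sum to 1 (valence 4) → 3 H
Total hydrogens: 32.

32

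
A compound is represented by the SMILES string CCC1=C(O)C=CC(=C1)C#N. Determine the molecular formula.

C9H9NO

Walk through each heavy atom and fill implicit hydrogens from standard valence (C 4, N 3, O 2, S 2, halogen 1):
  atom 1: C, bond orders sum to 1 (valence 4) → 3 H
  atom 2: C, bond orders sum to 2 (valence 4) → 2 H
  atom 3: C, bond orders sum to 4 (valence 4) → 0 H
  atom 4: C, bond orders sum to 4 (valence 4) → 0 H
  atom 5: O, bond orders sum to 1 (valence 2) → 1 H
  atom 6: C, bond orders sum to 3 (valence 4) → 1 H
  atom 7: C, bond orders sum to 3 (valence 4) → 1 H
  atom 8: C, bond orders sum to 4 (valence 4) → 0 H
  atom 9: C, bond orders sum to 3 (valence 4) → 1 H
  atom 10: C, bond orders sum to 4 (valence 4) → 0 H
  atom 11: N, bond orders sum to 3 (valence 3) → 0 H
Totals → C:9, H:9, N:1, O:1.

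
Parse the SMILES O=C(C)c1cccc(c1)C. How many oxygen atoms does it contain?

1

Scan the SMILES for O atoms (remember two-letter symbols like Cl and Br are single atoms).
Oxygen count: 1.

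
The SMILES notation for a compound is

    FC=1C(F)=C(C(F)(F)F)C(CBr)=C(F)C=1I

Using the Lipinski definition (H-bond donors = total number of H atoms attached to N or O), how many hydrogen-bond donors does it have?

Donors: find every N or O and count the H atoms it carries.
  (no N or O atoms present)
Lipinski HBD = 0.

0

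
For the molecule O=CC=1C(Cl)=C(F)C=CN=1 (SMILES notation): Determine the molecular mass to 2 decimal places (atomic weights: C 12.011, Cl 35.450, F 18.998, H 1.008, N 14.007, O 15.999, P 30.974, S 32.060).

First, the molecular formula is C6H3ClFNO (counting implicit H from valence).
  C: 6 × 12.011 = 72.066
  Cl: 1 × 35.450 = 35.450
  F: 1 × 18.998 = 18.998
  H: 3 × 1.008 = 3.024
  N: 1 × 14.007 = 14.007
  O: 1 × 15.999 = 15.999
Sum: 6×12.011 + 1×35.450 + 1×18.998 + 3×1.008 + 1×14.007 + 1×15.999 = 159.544 → 159.54 g/mol.

159.54 g/mol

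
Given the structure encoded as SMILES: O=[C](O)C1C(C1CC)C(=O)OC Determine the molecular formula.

Walk through each heavy atom and fill implicit hydrogens from standard valence (C 4, N 3, O 2, S 2, halogen 1):
  atom 1: O, bond orders sum to 2 (valence 2) → 0 H
  atom 2: C with explicit H count 0
  atom 3: O, bond orders sum to 1 (valence 2) → 1 H
  atom 4: C, bond orders sum to 3 (valence 4) → 1 H
  atom 5: C, bond orders sum to 3 (valence 4) → 1 H
  atom 6: C, bond orders sum to 3 (valence 4) → 1 H
  atom 7: C, bond orders sum to 2 (valence 4) → 2 H
  atom 8: C, bond orders sum to 1 (valence 4) → 3 H
  atom 9: C, bond orders sum to 4 (valence 4) → 0 H
  atom 10: O, bond orders sum to 2 (valence 2) → 0 H
  atom 11: O, bond orders sum to 2 (valence 2) → 0 H
  atom 12: C, bond orders sum to 1 (valence 4) → 3 H
Totals → C:8, H:12, O:4.

C8H12O4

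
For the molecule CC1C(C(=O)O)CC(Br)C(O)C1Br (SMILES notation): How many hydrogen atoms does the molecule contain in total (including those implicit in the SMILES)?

12

Walk through each heavy atom and fill implicit hydrogens from standard valence (C 4, N 3, O 2, S 2, halogen 1):
  atom 1: C, bond orders sum to 1 (valence 4) → 3 H
  atom 2: C, bond orders sum to 3 (valence 4) → 1 H
  atom 3: C, bond orders sum to 3 (valence 4) → 1 H
  atom 4: C, bond orders sum to 4 (valence 4) → 0 H
  atom 5: O, bond orders sum to 2 (valence 2) → 0 H
  atom 6: O, bond orders sum to 1 (valence 2) → 1 H
  atom 7: C, bond orders sum to 2 (valence 4) → 2 H
  atom 8: C, bond orders sum to 3 (valence 4) → 1 H
  atom 9: Br (halogen, monovalent) → 0 H
  atom 10: C, bond orders sum to 3 (valence 4) → 1 H
  atom 11: O, bond orders sum to 1 (valence 2) → 1 H
  atom 12: C, bond orders sum to 3 (valence 4) → 1 H
  atom 13: Br (halogen, monovalent) → 0 H
Total hydrogens: 12.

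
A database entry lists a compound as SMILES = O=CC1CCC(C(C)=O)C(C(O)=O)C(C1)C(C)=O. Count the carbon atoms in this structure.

13

Count every carbon token in the SMILES (each C, including those in ring-closure positions and inside branches).
Carbon count: 13.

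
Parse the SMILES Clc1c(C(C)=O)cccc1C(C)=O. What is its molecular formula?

C10H9ClO2

Walk through each heavy atom and fill implicit hydrogens from standard valence (C 4, N 3, O 2, S 2, halogen 1); for lowercase aromatic atoms, an aromatic c carries 1 H when it has two neighbours and 0 H with three, and aromatic n carries 0 H:
  atom 1: Cl (halogen, monovalent) → 0 H
  atom 2: aromatic c, 3 neighbours → 0 H
  atom 3: aromatic c, 3 neighbours → 0 H
  atom 4: C, bond orders sum to 4 (valence 4) → 0 H
  atom 5: C, bond orders sum to 1 (valence 4) → 3 H
  atom 6: O, bond orders sum to 2 (valence 2) → 0 H
  atom 7: aromatic c, 2 neighbours → 1 H
  atom 8: aromatic c, 2 neighbours → 1 H
  atom 9: aromatic c, 2 neighbours → 1 H
  atom 10: aromatic c, 3 neighbours → 0 H
  atom 11: C, bond orders sum to 4 (valence 4) → 0 H
  atom 12: C, bond orders sum to 1 (valence 4) → 3 H
  atom 13: O, bond orders sum to 2 (valence 2) → 0 H
Totals → C:10, H:9, Cl:1, O:2.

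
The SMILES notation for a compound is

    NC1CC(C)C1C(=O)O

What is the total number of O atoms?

2

Scan the SMILES for O atoms (remember two-letter symbols like Cl and Br are single atoms).
Oxygen count: 2.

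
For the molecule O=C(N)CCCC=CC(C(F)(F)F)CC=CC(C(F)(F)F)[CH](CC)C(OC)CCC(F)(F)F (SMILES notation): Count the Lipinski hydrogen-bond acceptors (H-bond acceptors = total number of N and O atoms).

N atoms: 1; O atoms: 2.
Lipinski HBA = 1 + 2 = 3.

3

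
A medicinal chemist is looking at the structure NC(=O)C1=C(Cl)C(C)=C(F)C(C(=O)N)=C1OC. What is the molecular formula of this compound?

C10H10ClFN2O3

Walk through each heavy atom and fill implicit hydrogens from standard valence (C 4, N 3, O 2, S 2, halogen 1):
  atom 1: N, bond orders sum to 1 (valence 3) → 2 H
  atom 2: C, bond orders sum to 4 (valence 4) → 0 H
  atom 3: O, bond orders sum to 2 (valence 2) → 0 H
  atom 4: C, bond orders sum to 4 (valence 4) → 0 H
  atom 5: C, bond orders sum to 4 (valence 4) → 0 H
  atom 6: Cl (halogen, monovalent) → 0 H
  atom 7: C, bond orders sum to 4 (valence 4) → 0 H
  atom 8: C, bond orders sum to 1 (valence 4) → 3 H
  atom 9: C, bond orders sum to 4 (valence 4) → 0 H
  atom 10: F (halogen, monovalent) → 0 H
  atom 11: C, bond orders sum to 4 (valence 4) → 0 H
  atom 12: C, bond orders sum to 4 (valence 4) → 0 H
  atom 13: O, bond orders sum to 2 (valence 2) → 0 H
  atom 14: N, bond orders sum to 1 (valence 3) → 2 H
  atom 15: C, bond orders sum to 4 (valence 4) → 0 H
  atom 16: O, bond orders sum to 2 (valence 2) → 0 H
  atom 17: C, bond orders sum to 1 (valence 4) → 3 H
Totals → C:10, H:10, Cl:1, F:1, N:2, O:3.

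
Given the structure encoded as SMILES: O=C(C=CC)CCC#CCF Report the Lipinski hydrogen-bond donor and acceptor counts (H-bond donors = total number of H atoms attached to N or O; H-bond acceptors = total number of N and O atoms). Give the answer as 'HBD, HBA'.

0, 1

Donors: find every N or O and count the H atoms it carries.
  atom 1 (O): bond orders sum to 2 → 0 H
Lipinski HBD = 0.
Acceptors: N atoms = 0, O atoms = 1 → HBA = 1.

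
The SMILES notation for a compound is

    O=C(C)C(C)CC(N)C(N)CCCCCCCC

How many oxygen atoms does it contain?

1

Scan the SMILES for O atoms (remember two-letter symbols like Cl and Br are single atoms).
Oxygen count: 1.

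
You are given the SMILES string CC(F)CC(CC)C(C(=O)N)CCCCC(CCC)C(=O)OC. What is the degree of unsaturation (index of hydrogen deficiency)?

2

Molecular formula: C18H34FNO3.
DoU = (2C + 2 + N − H − X) / 2, where X is the halogen count and O/S are ignored.
    = (2·18 + 2 + 1 − 34 − 1) / 2 = 4 / 2 = 2.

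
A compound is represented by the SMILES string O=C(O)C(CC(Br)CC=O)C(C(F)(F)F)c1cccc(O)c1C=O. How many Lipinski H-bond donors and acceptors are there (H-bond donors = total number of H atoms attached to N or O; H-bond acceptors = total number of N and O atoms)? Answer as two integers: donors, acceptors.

Donors: find every N or O and count the H atoms it carries.
  atom 1 (O): bond orders sum to 2 → 0 H
  atom 3 (O): bond orders sum to 1 → 1 H
  atom 10 (O): bond orders sum to 2 → 0 H
  atom 21 (O): bond orders sum to 1 → 1 H
  atom 24 (O): bond orders sum to 2 → 0 H
Lipinski HBD = 2.
Acceptors: N atoms = 0, O atoms = 5 → HBA = 5.

2, 5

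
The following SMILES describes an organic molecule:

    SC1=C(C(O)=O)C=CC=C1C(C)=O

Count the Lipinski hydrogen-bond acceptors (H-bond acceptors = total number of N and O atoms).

3

N atoms: 0; O atoms: 3.
Lipinski HBA = 0 + 3 = 3.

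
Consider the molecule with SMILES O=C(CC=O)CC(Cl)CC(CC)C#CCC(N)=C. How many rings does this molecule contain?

In SMILES, each pair of matching ring-closure digits denotes one ring-closing bond; the number of such bonds equals the number of independent rings.
Ring-closure bonds here: 0.

0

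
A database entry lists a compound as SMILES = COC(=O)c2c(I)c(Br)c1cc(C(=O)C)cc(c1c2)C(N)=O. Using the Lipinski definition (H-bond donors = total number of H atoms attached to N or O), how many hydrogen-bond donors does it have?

2

Donors: find every N or O and count the H atoms it carries.
  atom 2 (O): bond orders sum to 2 → 0 H
  atom 4 (O): bond orders sum to 2 → 0 H
  atom 14 (O): bond orders sum to 2 → 0 H
  atom 21 (N): bond orders sum to 1 → 2 H
  atom 22 (O): bond orders sum to 2 → 0 H
Lipinski HBD = 2.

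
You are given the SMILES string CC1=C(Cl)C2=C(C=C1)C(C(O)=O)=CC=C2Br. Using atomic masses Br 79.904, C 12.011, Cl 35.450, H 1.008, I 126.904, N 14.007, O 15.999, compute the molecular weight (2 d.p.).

First, the molecular formula is C12H8BrClO2 (counting implicit H from valence).
  Br: 1 × 79.904 = 79.904
  C: 12 × 12.011 = 144.132
  Cl: 1 × 35.450 = 35.450
  H: 8 × 1.008 = 8.064
  O: 2 × 15.999 = 31.998
Sum: 1×79.904 + 12×12.011 + 1×35.450 + 8×1.008 + 2×15.999 = 299.548 → 299.55 g/mol.

299.55 g/mol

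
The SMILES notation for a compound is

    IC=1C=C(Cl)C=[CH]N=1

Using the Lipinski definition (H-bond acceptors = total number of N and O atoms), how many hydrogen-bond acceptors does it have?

1

N atoms: 1; O atoms: 0.
Lipinski HBA = 1 + 0 = 1.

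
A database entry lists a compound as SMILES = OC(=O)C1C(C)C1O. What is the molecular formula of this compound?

Walk through each heavy atom and fill implicit hydrogens from standard valence (C 4, N 3, O 2, S 2, halogen 1):
  atom 1: O, bond orders sum to 1 (valence 2) → 1 H
  atom 2: C, bond orders sum to 4 (valence 4) → 0 H
  atom 3: O, bond orders sum to 2 (valence 2) → 0 H
  atom 4: C, bond orders sum to 3 (valence 4) → 1 H
  atom 5: C, bond orders sum to 3 (valence 4) → 1 H
  atom 6: C, bond orders sum to 1 (valence 4) → 3 H
  atom 7: C, bond orders sum to 3 (valence 4) → 1 H
  atom 8: O, bond orders sum to 1 (valence 2) → 1 H
Totals → C:5, H:8, O:3.

C5H8O3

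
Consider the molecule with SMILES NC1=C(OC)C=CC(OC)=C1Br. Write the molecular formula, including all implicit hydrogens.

Walk through each heavy atom and fill implicit hydrogens from standard valence (C 4, N 3, O 2, S 2, halogen 1):
  atom 1: N, bond orders sum to 1 (valence 3) → 2 H
  atom 2: C, bond orders sum to 4 (valence 4) → 0 H
  atom 3: C, bond orders sum to 4 (valence 4) → 0 H
  atom 4: O, bond orders sum to 2 (valence 2) → 0 H
  atom 5: C, bond orders sum to 1 (valence 4) → 3 H
  atom 6: C, bond orders sum to 3 (valence 4) → 1 H
  atom 7: C, bond orders sum to 3 (valence 4) → 1 H
  atom 8: C, bond orders sum to 4 (valence 4) → 0 H
  atom 9: O, bond orders sum to 2 (valence 2) → 0 H
  atom 10: C, bond orders sum to 1 (valence 4) → 3 H
  atom 11: C, bond orders sum to 4 (valence 4) → 0 H
  atom 12: Br (halogen, monovalent) → 0 H
Totals → C:8, H:10, Br:1, N:1, O:2.

C8H10BrNO2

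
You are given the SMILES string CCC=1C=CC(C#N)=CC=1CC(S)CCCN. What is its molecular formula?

C14H20N2S

Walk through each heavy atom and fill implicit hydrogens from standard valence (C 4, N 3, O 2, S 2, halogen 1):
  atom 1: C, bond orders sum to 1 (valence 4) → 3 H
  atom 2: C, bond orders sum to 2 (valence 4) → 2 H
  atom 3: C, bond orders sum to 4 (valence 4) → 0 H
  atom 4: C, bond orders sum to 3 (valence 4) → 1 H
  atom 5: C, bond orders sum to 3 (valence 4) → 1 H
  atom 6: C, bond orders sum to 4 (valence 4) → 0 H
  atom 7: C, bond orders sum to 4 (valence 4) → 0 H
  atom 8: N, bond orders sum to 3 (valence 3) → 0 H
  atom 9: C, bond orders sum to 3 (valence 4) → 1 H
  atom 10: C, bond orders sum to 4 (valence 4) → 0 H
  atom 11: C, bond orders sum to 2 (valence 4) → 2 H
  atom 12: C, bond orders sum to 3 (valence 4) → 1 H
  atom 13: S, bond orders sum to 1 (valence 2) → 1 H
  atom 14: C, bond orders sum to 2 (valence 4) → 2 H
  atom 15: C, bond orders sum to 2 (valence 4) → 2 H
  atom 16: C, bond orders sum to 2 (valence 4) → 2 H
  atom 17: N, bond orders sum to 1 (valence 3) → 2 H
Totals → C:14, H:20, N:2, S:1.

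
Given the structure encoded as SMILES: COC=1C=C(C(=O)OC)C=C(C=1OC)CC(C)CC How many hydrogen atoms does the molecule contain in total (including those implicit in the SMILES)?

22

Walk through each heavy atom and fill implicit hydrogens from standard valence (C 4, N 3, O 2, S 2, halogen 1):
  atom 1: C, bond orders sum to 1 (valence 4) → 3 H
  atom 2: O, bond orders sum to 2 (valence 2) → 0 H
  atom 3: C, bond orders sum to 4 (valence 4) → 0 H
  atom 4: C, bond orders sum to 3 (valence 4) → 1 H
  atom 5: C, bond orders sum to 4 (valence 4) → 0 H
  atom 6: C, bond orders sum to 4 (valence 4) → 0 H
  atom 7: O, bond orders sum to 2 (valence 2) → 0 H
  atom 8: O, bond orders sum to 2 (valence 2) → 0 H
  atom 9: C, bond orders sum to 1 (valence 4) → 3 H
  atom 10: C, bond orders sum to 3 (valence 4) → 1 H
  atom 11: C, bond orders sum to 4 (valence 4) → 0 H
  atom 12: C, bond orders sum to 4 (valence 4) → 0 H
  atom 13: O, bond orders sum to 2 (valence 2) → 0 H
  atom 14: C, bond orders sum to 1 (valence 4) → 3 H
  atom 15: C, bond orders sum to 2 (valence 4) → 2 H
  atom 16: C, bond orders sum to 3 (valence 4) → 1 H
  atom 17: C, bond orders sum to 1 (valence 4) → 3 H
  atom 18: C, bond orders sum to 2 (valence 4) → 2 H
  atom 19: C, bond orders sum to 1 (valence 4) → 3 H
Total hydrogens: 22.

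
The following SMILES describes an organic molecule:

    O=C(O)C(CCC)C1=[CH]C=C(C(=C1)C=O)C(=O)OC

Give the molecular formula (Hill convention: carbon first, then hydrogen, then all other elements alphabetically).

C14H16O5

Walk through each heavy atom and fill implicit hydrogens from standard valence (C 4, N 3, O 2, S 2, halogen 1):
  atom 1: O, bond orders sum to 2 (valence 2) → 0 H
  atom 2: C, bond orders sum to 4 (valence 4) → 0 H
  atom 3: O, bond orders sum to 1 (valence 2) → 1 H
  atom 4: C, bond orders sum to 3 (valence 4) → 1 H
  atom 5: C, bond orders sum to 2 (valence 4) → 2 H
  atom 6: C, bond orders sum to 2 (valence 4) → 2 H
  atom 7: C, bond orders sum to 1 (valence 4) → 3 H
  atom 8: C, bond orders sum to 4 (valence 4) → 0 H
  atom 9: C with explicit H count 1
  atom 10: C, bond orders sum to 3 (valence 4) → 1 H
  atom 11: C, bond orders sum to 4 (valence 4) → 0 H
  atom 12: C, bond orders sum to 4 (valence 4) → 0 H
  atom 13: C, bond orders sum to 3 (valence 4) → 1 H
  atom 14: C, bond orders sum to 3 (valence 4) → 1 H
  atom 15: O, bond orders sum to 2 (valence 2) → 0 H
  atom 16: C, bond orders sum to 4 (valence 4) → 0 H
  atom 17: O, bond orders sum to 2 (valence 2) → 0 H
  atom 18: O, bond orders sum to 2 (valence 2) → 0 H
  atom 19: C, bond orders sum to 1 (valence 4) → 3 H
Totals → C:14, H:16, O:5.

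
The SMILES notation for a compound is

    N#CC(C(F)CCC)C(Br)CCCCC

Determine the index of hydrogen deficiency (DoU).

Molecular formula: C12H21BrFN.
DoU = (2C + 2 + N − H − X) / 2, where X is the halogen count and O/S are ignored.
    = (2·12 + 2 + 1 − 21 − 2) / 2 = 4 / 2 = 2.

2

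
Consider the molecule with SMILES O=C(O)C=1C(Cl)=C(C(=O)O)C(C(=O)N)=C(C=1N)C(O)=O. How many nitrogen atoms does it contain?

2

Scan the SMILES for N atoms (remember two-letter symbols like Cl and Br are single atoms).
Nitrogen count: 2.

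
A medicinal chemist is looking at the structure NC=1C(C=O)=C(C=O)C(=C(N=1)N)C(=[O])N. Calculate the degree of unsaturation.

Molecular formula: C8H8N4O3.
DoU = (2C + 2 + N − H − X) / 2, where X is the halogen count and O/S are ignored.
    = (2·8 + 2 + 4 − 8 − 0) / 2 = 14 / 2 = 7.

7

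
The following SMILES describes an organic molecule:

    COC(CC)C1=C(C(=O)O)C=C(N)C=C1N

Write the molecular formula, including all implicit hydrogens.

Walk through each heavy atom and fill implicit hydrogens from standard valence (C 4, N 3, O 2, S 2, halogen 1):
  atom 1: C, bond orders sum to 1 (valence 4) → 3 H
  atom 2: O, bond orders sum to 2 (valence 2) → 0 H
  atom 3: C, bond orders sum to 3 (valence 4) → 1 H
  atom 4: C, bond orders sum to 2 (valence 4) → 2 H
  atom 5: C, bond orders sum to 1 (valence 4) → 3 H
  atom 6: C, bond orders sum to 4 (valence 4) → 0 H
  atom 7: C, bond orders sum to 4 (valence 4) → 0 H
  atom 8: C, bond orders sum to 4 (valence 4) → 0 H
  atom 9: O, bond orders sum to 2 (valence 2) → 0 H
  atom 10: O, bond orders sum to 1 (valence 2) → 1 H
  atom 11: C, bond orders sum to 3 (valence 4) → 1 H
  atom 12: C, bond orders sum to 4 (valence 4) → 0 H
  atom 13: N, bond orders sum to 1 (valence 3) → 2 H
  atom 14: C, bond orders sum to 3 (valence 4) → 1 H
  atom 15: C, bond orders sum to 4 (valence 4) → 0 H
  atom 16: N, bond orders sum to 1 (valence 3) → 2 H
Totals → C:11, H:16, N:2, O:3.
In Hill order: C11H16N2O3.

C11H16N2O3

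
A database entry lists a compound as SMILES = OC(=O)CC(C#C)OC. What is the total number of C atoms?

Count every carbon token in the SMILES (each C, including those in ring-closure positions and inside branches).
Carbon count: 6.

6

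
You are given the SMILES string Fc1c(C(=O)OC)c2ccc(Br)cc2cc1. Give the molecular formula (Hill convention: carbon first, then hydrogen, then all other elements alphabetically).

C12H8BrFO2

Walk through each heavy atom and fill implicit hydrogens from standard valence (C 4, N 3, O 2, S 2, halogen 1); for lowercase aromatic atoms, an aromatic c carries 1 H when it has two neighbours and 0 H with three, and aromatic n carries 0 H:
  atom 1: F (halogen, monovalent) → 0 H
  atom 2: aromatic c, 3 neighbours → 0 H
  atom 3: aromatic c, 3 neighbours → 0 H
  atom 4: C, bond orders sum to 4 (valence 4) → 0 H
  atom 5: O, bond orders sum to 2 (valence 2) → 0 H
  atom 6: O, bond orders sum to 2 (valence 2) → 0 H
  atom 7: C, bond orders sum to 1 (valence 4) → 3 H
  atom 8: aromatic c, 3 neighbours → 0 H
  atom 9: aromatic c, 2 neighbours → 1 H
  atom 10: aromatic c, 2 neighbours → 1 H
  atom 11: aromatic c, 3 neighbours → 0 H
  atom 12: Br (halogen, monovalent) → 0 H
  atom 13: aromatic c, 2 neighbours → 1 H
  atom 14: aromatic c, 3 neighbours → 0 H
  atom 15: aromatic c, 2 neighbours → 1 H
  atom 16: aromatic c, 2 neighbours → 1 H
Totals → C:12, H:8, Br:1, F:1, O:2.
In Hill order: C12H8BrFO2.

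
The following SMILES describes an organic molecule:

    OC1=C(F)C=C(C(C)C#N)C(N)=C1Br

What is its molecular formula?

C9H8BrFN2O

Walk through each heavy atom and fill implicit hydrogens from standard valence (C 4, N 3, O 2, S 2, halogen 1):
  atom 1: O, bond orders sum to 1 (valence 2) → 1 H
  atom 2: C, bond orders sum to 4 (valence 4) → 0 H
  atom 3: C, bond orders sum to 4 (valence 4) → 0 H
  atom 4: F (halogen, monovalent) → 0 H
  atom 5: C, bond orders sum to 3 (valence 4) → 1 H
  atom 6: C, bond orders sum to 4 (valence 4) → 0 H
  atom 7: C, bond orders sum to 3 (valence 4) → 1 H
  atom 8: C, bond orders sum to 1 (valence 4) → 3 H
  atom 9: C, bond orders sum to 4 (valence 4) → 0 H
  atom 10: N, bond orders sum to 3 (valence 3) → 0 H
  atom 11: C, bond orders sum to 4 (valence 4) → 0 H
  atom 12: N, bond orders sum to 1 (valence 3) → 2 H
  atom 13: C, bond orders sum to 4 (valence 4) → 0 H
  atom 14: Br (halogen, monovalent) → 0 H
Totals → C:9, H:8, Br:1, F:1, N:2, O:1.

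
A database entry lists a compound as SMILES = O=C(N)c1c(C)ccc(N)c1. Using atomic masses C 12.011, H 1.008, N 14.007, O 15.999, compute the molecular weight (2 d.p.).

First, the molecular formula is C8H10N2O (counting implicit H from valence).
  C: 8 × 12.011 = 96.088
  H: 10 × 1.008 = 10.080
  N: 2 × 14.007 = 28.014
  O: 1 × 15.999 = 15.999
Sum: 8×12.011 + 10×1.008 + 2×14.007 + 1×15.999 = 150.181 → 150.18 g/mol.

150.18 g/mol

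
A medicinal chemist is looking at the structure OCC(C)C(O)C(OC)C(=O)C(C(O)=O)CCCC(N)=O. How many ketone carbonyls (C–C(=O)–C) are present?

The ketone motif appears at heavy-atom position 10 in the SMILES.
Other groups present: 1 amide, 1 carboxylic acid, 1 ether, 2 hydroxyl.
Ketone count: 1.

1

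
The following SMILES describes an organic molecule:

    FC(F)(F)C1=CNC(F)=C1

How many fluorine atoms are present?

4

Scan the SMILES for F atoms (remember two-letter symbols like Cl and Br are single atoms).
Fluorine count: 4.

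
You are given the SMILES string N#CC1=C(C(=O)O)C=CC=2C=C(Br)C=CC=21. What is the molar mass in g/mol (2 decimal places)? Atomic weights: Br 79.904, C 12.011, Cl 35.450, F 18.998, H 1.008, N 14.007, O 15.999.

First, the molecular formula is C12H6BrNO2 (counting implicit H from valence).
  Br: 1 × 79.904 = 79.904
  C: 12 × 12.011 = 144.132
  H: 6 × 1.008 = 6.048
  N: 1 × 14.007 = 14.007
  O: 2 × 15.999 = 31.998
Sum: 1×79.904 + 12×12.011 + 6×1.008 + 1×14.007 + 2×15.999 = 276.089 → 276.09 g/mol.

276.09 g/mol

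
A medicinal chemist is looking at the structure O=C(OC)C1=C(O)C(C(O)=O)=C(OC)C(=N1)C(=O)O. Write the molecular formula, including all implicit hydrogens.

Walk through each heavy atom and fill implicit hydrogens from standard valence (C 4, N 3, O 2, S 2, halogen 1):
  atom 1: O, bond orders sum to 2 (valence 2) → 0 H
  atom 2: C, bond orders sum to 4 (valence 4) → 0 H
  atom 3: O, bond orders sum to 2 (valence 2) → 0 H
  atom 4: C, bond orders sum to 1 (valence 4) → 3 H
  atom 5: C, bond orders sum to 4 (valence 4) → 0 H
  atom 6: C, bond orders sum to 4 (valence 4) → 0 H
  atom 7: O, bond orders sum to 1 (valence 2) → 1 H
  atom 8: C, bond orders sum to 4 (valence 4) → 0 H
  atom 9: C, bond orders sum to 4 (valence 4) → 0 H
  atom 10: O, bond orders sum to 1 (valence 2) → 1 H
  atom 11: O, bond orders sum to 2 (valence 2) → 0 H
  atom 12: C, bond orders sum to 4 (valence 4) → 0 H
  atom 13: O, bond orders sum to 2 (valence 2) → 0 H
  atom 14: C, bond orders sum to 1 (valence 4) → 3 H
  atom 15: C, bond orders sum to 4 (valence 4) → 0 H
  atom 16: N, bond orders sum to 3 (valence 3) → 0 H
  atom 17: C, bond orders sum to 4 (valence 4) → 0 H
  atom 18: O, bond orders sum to 2 (valence 2) → 0 H
  atom 19: O, bond orders sum to 1 (valence 2) → 1 H
Totals → C:10, H:9, N:1, O:8.

C10H9NO8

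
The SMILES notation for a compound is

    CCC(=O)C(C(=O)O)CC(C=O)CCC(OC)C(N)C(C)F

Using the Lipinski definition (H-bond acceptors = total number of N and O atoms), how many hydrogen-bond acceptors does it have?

N atoms: 1; O atoms: 5.
Lipinski HBA = 1 + 5 = 6.

6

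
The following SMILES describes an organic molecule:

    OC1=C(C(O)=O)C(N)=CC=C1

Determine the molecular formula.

C7H7NO3

Walk through each heavy atom and fill implicit hydrogens from standard valence (C 4, N 3, O 2, S 2, halogen 1):
  atom 1: O, bond orders sum to 1 (valence 2) → 1 H
  atom 2: C, bond orders sum to 4 (valence 4) → 0 H
  atom 3: C, bond orders sum to 4 (valence 4) → 0 H
  atom 4: C, bond orders sum to 4 (valence 4) → 0 H
  atom 5: O, bond orders sum to 1 (valence 2) → 1 H
  atom 6: O, bond orders sum to 2 (valence 2) → 0 H
  atom 7: C, bond orders sum to 4 (valence 4) → 0 H
  atom 8: N, bond orders sum to 1 (valence 3) → 2 H
  atom 9: C, bond orders sum to 3 (valence 4) → 1 H
  atom 10: C, bond orders sum to 3 (valence 4) → 1 H
  atom 11: C, bond orders sum to 3 (valence 4) → 1 H
Totals → C:7, H:7, N:1, O:3.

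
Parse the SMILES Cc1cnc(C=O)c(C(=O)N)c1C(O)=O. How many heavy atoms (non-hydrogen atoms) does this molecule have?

15

Every atom symbol written in the SMILES (organic subset) is one heavy atom; implicit H are not written.
Heavy atoms by element → C:9, N:2, O:4.
Total: 15.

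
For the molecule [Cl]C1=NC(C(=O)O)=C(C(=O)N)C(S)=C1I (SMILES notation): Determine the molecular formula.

C7H4ClIN2O3S

Walk through each heavy atom and fill implicit hydrogens from standard valence (C 4, N 3, O 2, S 2, halogen 1):
  atom 1: Cl with explicit H count 0
  atom 2: C, bond orders sum to 4 (valence 4) → 0 H
  atom 3: N, bond orders sum to 3 (valence 3) → 0 H
  atom 4: C, bond orders sum to 4 (valence 4) → 0 H
  atom 5: C, bond orders sum to 4 (valence 4) → 0 H
  atom 6: O, bond orders sum to 2 (valence 2) → 0 H
  atom 7: O, bond orders sum to 1 (valence 2) → 1 H
  atom 8: C, bond orders sum to 4 (valence 4) → 0 H
  atom 9: C, bond orders sum to 4 (valence 4) → 0 H
  atom 10: O, bond orders sum to 2 (valence 2) → 0 H
  atom 11: N, bond orders sum to 1 (valence 3) → 2 H
  atom 12: C, bond orders sum to 4 (valence 4) → 0 H
  atom 13: S, bond orders sum to 1 (valence 2) → 1 H
  atom 14: C, bond orders sum to 4 (valence 4) → 0 H
  atom 15: I (halogen, monovalent) → 0 H
Totals → C:7, H:4, Cl:1, I:1, N:2, O:3, S:1.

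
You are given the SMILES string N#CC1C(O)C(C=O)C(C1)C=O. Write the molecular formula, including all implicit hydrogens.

C8H9NO3

Walk through each heavy atom and fill implicit hydrogens from standard valence (C 4, N 3, O 2, S 2, halogen 1):
  atom 1: N, bond orders sum to 3 (valence 3) → 0 H
  atom 2: C, bond orders sum to 4 (valence 4) → 0 H
  atom 3: C, bond orders sum to 3 (valence 4) → 1 H
  atom 4: C, bond orders sum to 3 (valence 4) → 1 H
  atom 5: O, bond orders sum to 1 (valence 2) → 1 H
  atom 6: C, bond orders sum to 3 (valence 4) → 1 H
  atom 7: C, bond orders sum to 3 (valence 4) → 1 H
  atom 8: O, bond orders sum to 2 (valence 2) → 0 H
  atom 9: C, bond orders sum to 3 (valence 4) → 1 H
  atom 10: C, bond orders sum to 2 (valence 4) → 2 H
  atom 11: C, bond orders sum to 3 (valence 4) → 1 H
  atom 12: O, bond orders sum to 2 (valence 2) → 0 H
Totals → C:8, H:9, N:1, O:3.
In Hill order: C8H9NO3.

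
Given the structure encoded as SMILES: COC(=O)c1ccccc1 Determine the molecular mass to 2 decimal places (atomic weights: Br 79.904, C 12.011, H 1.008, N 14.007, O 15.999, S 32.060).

136.15 g/mol

First, the molecular formula is C8H8O2 (counting implicit H from valence).
  C: 8 × 12.011 = 96.088
  H: 8 × 1.008 = 8.064
  O: 2 × 15.999 = 31.998
Sum: 8×12.011 + 8×1.008 + 2×15.999 = 136.150 → 136.15 g/mol.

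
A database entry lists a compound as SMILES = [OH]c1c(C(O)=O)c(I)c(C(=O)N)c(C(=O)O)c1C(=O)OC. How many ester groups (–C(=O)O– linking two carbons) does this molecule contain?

The ester motif appears at heavy-atom position 18 in the SMILES.
Other groups present: 1 amide, 2 carboxylic acid, 1 hydroxyl.
Ester count: 1.

1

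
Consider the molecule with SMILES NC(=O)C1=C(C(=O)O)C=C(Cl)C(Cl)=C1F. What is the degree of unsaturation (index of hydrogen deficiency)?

Degree of unsaturation = (number of rings) + (number of π bonds).
Ring closures in the SMILES: 1.
π bonds: 5 double bonds (each 1 DoU) → 5 DoU from unsaturation.
Total DoU = 1 + 5 = 6.

6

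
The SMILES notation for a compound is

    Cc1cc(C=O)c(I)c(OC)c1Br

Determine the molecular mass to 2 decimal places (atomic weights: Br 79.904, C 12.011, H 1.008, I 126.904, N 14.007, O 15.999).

First, the molecular formula is C9H8BrIO2 (counting implicit H from valence).
  Br: 1 × 79.904 = 79.904
  C: 9 × 12.011 = 108.099
  H: 8 × 1.008 = 8.064
  I: 1 × 126.904 = 126.904
  O: 2 × 15.999 = 31.998
Sum: 1×79.904 + 9×12.011 + 8×1.008 + 1×126.904 + 2×15.999 = 354.969 → 354.97 g/mol.

354.97 g/mol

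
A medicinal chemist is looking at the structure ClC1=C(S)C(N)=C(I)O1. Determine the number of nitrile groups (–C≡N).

0

Scan the SMILES for the nitrile motif — none present.
Groups that are present: 1 primary amine, 1 thiol.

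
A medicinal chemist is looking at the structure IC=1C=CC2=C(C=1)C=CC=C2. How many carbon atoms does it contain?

10

Count every carbon token in the SMILES (each C, including those in ring-closure positions and inside branches).
Carbon count: 10.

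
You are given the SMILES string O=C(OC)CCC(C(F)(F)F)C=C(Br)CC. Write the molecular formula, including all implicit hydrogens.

Walk through each heavy atom and fill implicit hydrogens from standard valence (C 4, N 3, O 2, S 2, halogen 1):
  atom 1: O, bond orders sum to 2 (valence 2) → 0 H
  atom 2: C, bond orders sum to 4 (valence 4) → 0 H
  atom 3: O, bond orders sum to 2 (valence 2) → 0 H
  atom 4: C, bond orders sum to 1 (valence 4) → 3 H
  atom 5: C, bond orders sum to 2 (valence 4) → 2 H
  atom 6: C, bond orders sum to 2 (valence 4) → 2 H
  atom 7: C, bond orders sum to 3 (valence 4) → 1 H
  atom 8: C, bond orders sum to 4 (valence 4) → 0 H
  atom 9: F (halogen, monovalent) → 0 H
  atom 10: F (halogen, monovalent) → 0 H
  atom 11: F (halogen, monovalent) → 0 H
  atom 12: C, bond orders sum to 3 (valence 4) → 1 H
  atom 13: C, bond orders sum to 4 (valence 4) → 0 H
  atom 14: Br (halogen, monovalent) → 0 H
  atom 15: C, bond orders sum to 2 (valence 4) → 2 H
  atom 16: C, bond orders sum to 1 (valence 4) → 3 H
Totals → C:10, H:14, Br:1, F:3, O:2.
In Hill order: C10H14BrF3O2.

C10H14BrF3O2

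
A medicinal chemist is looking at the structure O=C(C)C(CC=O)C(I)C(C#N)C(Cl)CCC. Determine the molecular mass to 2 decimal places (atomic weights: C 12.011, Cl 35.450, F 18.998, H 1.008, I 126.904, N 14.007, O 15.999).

First, the molecular formula is C12H17ClINO2 (counting implicit H from valence).
  C: 12 × 12.011 = 144.132
  Cl: 1 × 35.450 = 35.450
  H: 17 × 1.008 = 17.136
  I: 1 × 126.904 = 126.904
  N: 1 × 14.007 = 14.007
  O: 2 × 15.999 = 31.998
Sum: 12×12.011 + 1×35.450 + 17×1.008 + 1×126.904 + 1×14.007 + 2×15.999 = 369.627 → 369.63 g/mol.

369.63 g/mol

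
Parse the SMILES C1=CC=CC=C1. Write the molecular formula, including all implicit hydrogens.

Walk through each heavy atom and fill implicit hydrogens from standard valence (C 4, N 3, O 2, S 2, halogen 1):
  atom 1: C, bond orders sum to 3 (valence 4) → 1 H
  atom 2: C, bond orders sum to 3 (valence 4) → 1 H
  atom 3: C, bond orders sum to 3 (valence 4) → 1 H
  atom 4: C, bond orders sum to 3 (valence 4) → 1 H
  atom 5: C, bond orders sum to 3 (valence 4) → 1 H
  atom 6: C, bond orders sum to 3 (valence 4) → 1 H
Totals → C:6, H:6.
In Hill order: C6H6.

C6H6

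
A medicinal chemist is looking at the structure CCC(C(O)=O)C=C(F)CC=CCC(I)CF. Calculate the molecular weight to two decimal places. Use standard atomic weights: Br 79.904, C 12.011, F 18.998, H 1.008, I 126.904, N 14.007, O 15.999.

First, the molecular formula is C12H17F2IO2 (counting implicit H from valence).
  C: 12 × 12.011 = 144.132
  F: 2 × 18.998 = 37.996
  H: 17 × 1.008 = 17.136
  I: 1 × 126.904 = 126.904
  O: 2 × 15.999 = 31.998
Sum: 12×12.011 + 2×18.998 + 17×1.008 + 1×126.904 + 2×15.999 = 358.166 → 358.17 g/mol.

358.17 g/mol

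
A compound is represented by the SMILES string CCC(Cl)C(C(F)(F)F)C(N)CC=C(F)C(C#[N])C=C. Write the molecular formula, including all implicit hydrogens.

C13H17ClF4N2

Walk through each heavy atom and fill implicit hydrogens from standard valence (C 4, N 3, O 2, S 2, halogen 1):
  atom 1: C, bond orders sum to 1 (valence 4) → 3 H
  atom 2: C, bond orders sum to 2 (valence 4) → 2 H
  atom 3: C, bond orders sum to 3 (valence 4) → 1 H
  atom 4: Cl (halogen, monovalent) → 0 H
  atom 5: C, bond orders sum to 3 (valence 4) → 1 H
  atom 6: C, bond orders sum to 4 (valence 4) → 0 H
  atom 7: F (halogen, monovalent) → 0 H
  atom 8: F (halogen, monovalent) → 0 H
  atom 9: F (halogen, monovalent) → 0 H
  atom 10: C, bond orders sum to 3 (valence 4) → 1 H
  atom 11: N, bond orders sum to 1 (valence 3) → 2 H
  atom 12: C, bond orders sum to 2 (valence 4) → 2 H
  atom 13: C, bond orders sum to 3 (valence 4) → 1 H
  atom 14: C, bond orders sum to 4 (valence 4) → 0 H
  atom 15: F (halogen, monovalent) → 0 H
  atom 16: C, bond orders sum to 3 (valence 4) → 1 H
  atom 17: C, bond orders sum to 4 (valence 4) → 0 H
  atom 18: N with explicit H count 0
  atom 19: C, bond orders sum to 3 (valence 4) → 1 H
  atom 20: C, bond orders sum to 2 (valence 4) → 2 H
Totals → C:13, H:17, Cl:1, F:4, N:2.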